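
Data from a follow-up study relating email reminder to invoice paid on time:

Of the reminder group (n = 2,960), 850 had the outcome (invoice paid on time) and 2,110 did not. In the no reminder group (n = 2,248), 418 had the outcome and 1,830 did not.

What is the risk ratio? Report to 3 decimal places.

From the description: a = 850, b = 2110, c = 418, d = 1830.
Risk in exposed = 850/2960 = 0.28716; risk in unexposed = 418/2248 = 0.18594.
RR = 0.28716 / 0.18594 = 1.54436
The risk among the exposed is 1.54 times that among the unexposed.

1.544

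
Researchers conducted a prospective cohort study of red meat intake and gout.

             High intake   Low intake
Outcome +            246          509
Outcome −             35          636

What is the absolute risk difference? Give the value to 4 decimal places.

0.4309

Reading the table with exposure as columns: a = 246 (High intake, case), b = 35 (High intake, non-case), c = 509 (Low intake, case), d = 636.
Risk in exposed = 246/281 = 0.875445; risk in unexposed = 509/1145 = 0.444541.
Risk difference = 0.875445 − 0.444541 = 0.430903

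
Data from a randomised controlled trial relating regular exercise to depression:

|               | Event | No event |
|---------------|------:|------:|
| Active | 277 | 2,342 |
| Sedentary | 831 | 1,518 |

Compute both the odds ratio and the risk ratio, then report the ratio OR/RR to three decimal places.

0.723

Cells: a = 277, b = 2342, c = 831, d = 1518.
OR = (277·1518)/(2342·831) = 420486/1946202 = 0.21605
Risk in exposed = 277/2619 = 0.10577; risk in unexposed = 831/2349 = 0.35377; RR = 0.29897
OR/RR = 0.21605 / 0.29897 = 0.72267
The outcome is not rare, so the OR lies further from 1 than the RR.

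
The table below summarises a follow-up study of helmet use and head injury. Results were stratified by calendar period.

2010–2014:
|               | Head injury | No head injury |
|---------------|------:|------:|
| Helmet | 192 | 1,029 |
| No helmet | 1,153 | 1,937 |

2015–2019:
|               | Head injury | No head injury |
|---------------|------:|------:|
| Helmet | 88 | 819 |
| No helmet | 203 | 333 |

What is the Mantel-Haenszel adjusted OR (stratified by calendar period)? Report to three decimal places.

OR_MH = Σ(aᵢdᵢ/nᵢ) / Σ(bᵢcᵢ/nᵢ), where nᵢ is the stratum total.
Stratum 1 (2010–2014): n = 4311; a·d/n = 192·1937/4311 = 86.2686; b·c/n = 1029·1153/4311 = 275.2116
Stratum 2 (2015–2019): n = 1443; a·d/n = 88·333/1443 = 20.3077; b·c/n = 819·203/1443 = 115.2162
OR_MH = (86.2686 + 20.3077) / (275.2116 + 115.2162) = 106.5763 / 390.4278 = 0.27297

0.273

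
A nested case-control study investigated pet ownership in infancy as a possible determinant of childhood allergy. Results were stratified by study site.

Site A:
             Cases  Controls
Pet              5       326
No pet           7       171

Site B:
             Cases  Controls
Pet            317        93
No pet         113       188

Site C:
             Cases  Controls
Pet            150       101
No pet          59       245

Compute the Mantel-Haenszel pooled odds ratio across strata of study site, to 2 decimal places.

OR_MH = Σ(aᵢdᵢ/nᵢ) / Σ(bᵢcᵢ/nᵢ), where nᵢ is the stratum total.
Stratum 1 (Site A): n = 509; a·d/n = 5·171/509 = 1.6798; b·c/n = 326·7/509 = 4.4833
Stratum 2 (Site B): n = 711; a·d/n = 317·188/711 = 83.8200; b·c/n = 93·113/711 = 14.7806
Stratum 3 (Site C): n = 555; a·d/n = 150·245/555 = 66.2162; b·c/n = 101·59/555 = 10.7369
OR_MH = (1.6798 + 83.8200 + 66.2162) / (4.4833 + 14.7806 + 10.7369) = 151.7160 / 30.0008 = 5.05706

5.06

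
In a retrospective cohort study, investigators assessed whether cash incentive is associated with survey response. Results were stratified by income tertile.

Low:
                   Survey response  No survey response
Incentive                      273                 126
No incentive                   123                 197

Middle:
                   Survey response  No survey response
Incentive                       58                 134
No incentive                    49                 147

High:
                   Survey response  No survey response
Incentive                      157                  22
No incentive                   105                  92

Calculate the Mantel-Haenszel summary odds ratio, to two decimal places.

OR_MH = Σ(aᵢdᵢ/nᵢ) / Σ(bᵢcᵢ/nᵢ), where nᵢ is the stratum total.
Stratum 1 (Low): n = 719; a·d/n = 273·197/719 = 74.7997; b·c/n = 126·123/719 = 21.5549
Stratum 2 (Middle): n = 388; a·d/n = 58·147/388 = 21.9742; b·c/n = 134·49/388 = 16.9227
Stratum 3 (High): n = 376; a·d/n = 157·92/376 = 38.4149; b·c/n = 22·105/376 = 6.1436
OR_MH = (74.7997 + 21.9742 + 38.4149) / (21.5549 + 16.9227 + 6.1436) = 135.1888 / 44.6212 = 3.02970

3.03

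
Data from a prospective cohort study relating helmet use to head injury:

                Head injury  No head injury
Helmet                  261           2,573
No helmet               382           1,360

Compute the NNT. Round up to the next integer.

Risk in treated group = 261/2834 = 0.09210; risk in control = 382/1742 = 0.21929.
Absolute risk reduction = 0.21929 − 0.09210 = 0.12719
NNT = 1 / ARR = 1 / 0.12719 = 7.862 → round up → 8

8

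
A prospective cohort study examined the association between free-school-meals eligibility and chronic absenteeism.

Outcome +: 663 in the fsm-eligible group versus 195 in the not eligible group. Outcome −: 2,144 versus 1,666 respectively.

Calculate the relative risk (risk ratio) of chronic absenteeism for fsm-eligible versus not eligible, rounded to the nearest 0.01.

2.25

From the description: a = 663, b = 2144, c = 195, d = 1666.
Risk in exposed = 663/2807 = 0.23620; risk in unexposed = 195/1861 = 0.10478.
RR = 0.23620 / 0.10478 = 2.25415
The risk among the exposed is 2.25 times that among the unexposed.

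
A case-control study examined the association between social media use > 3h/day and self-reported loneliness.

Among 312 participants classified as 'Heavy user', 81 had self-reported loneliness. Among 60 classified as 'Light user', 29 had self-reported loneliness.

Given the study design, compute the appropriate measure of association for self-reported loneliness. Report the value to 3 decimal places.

From the description: a = 81, b = 231, c = 29, d = 31.
This is a case-control study: participants were sampled on outcome status, so risks in the source population cannot be estimated directly — relative risk is not valid here. The odds ratio is the appropriate measure.
OR = (a·d)/(b·c) = (81 × 31) / (231 × 29) = 2511 / 6699 = 0.37483

0.375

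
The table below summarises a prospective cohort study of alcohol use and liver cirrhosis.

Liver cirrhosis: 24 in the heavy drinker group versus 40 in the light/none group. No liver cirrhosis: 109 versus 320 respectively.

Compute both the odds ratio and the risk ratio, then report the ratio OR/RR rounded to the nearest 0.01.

From the description: a = 24, b = 109, c = 40, d = 320.
OR = (24·320)/(109·40) = 7680/4360 = 1.76147
Risk in exposed = 24/133 = 0.18045; risk in unexposed = 40/360 = 0.11111; RR = 1.62406
OR/RR = 1.76147 / 1.62406 = 1.08461
The outcome is not rare, so the OR lies further from 1 than the RR.

1.08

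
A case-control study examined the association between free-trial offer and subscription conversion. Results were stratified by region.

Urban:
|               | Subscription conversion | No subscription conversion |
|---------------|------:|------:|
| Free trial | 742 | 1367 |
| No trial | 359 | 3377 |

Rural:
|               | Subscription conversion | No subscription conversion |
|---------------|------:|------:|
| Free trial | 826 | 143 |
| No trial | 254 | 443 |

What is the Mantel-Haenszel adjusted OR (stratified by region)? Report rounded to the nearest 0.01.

6.13

OR_MH = Σ(aᵢdᵢ/nᵢ) / Σ(bᵢcᵢ/nᵢ), where nᵢ is the stratum total.
Stratum 1 (Urban): n = 5845; a·d/n = 742·3377/5845 = 428.6970; b·c/n = 1367·359/5845 = 83.9612
Stratum 2 (Rural): n = 1666; a·d/n = 826·443/1666 = 219.6387; b·c/n = 143·254/1666 = 21.8019
OR_MH = (428.6970 + 219.6387) / (83.9612 + 21.8019) = 648.3357 / 105.7631 = 6.13008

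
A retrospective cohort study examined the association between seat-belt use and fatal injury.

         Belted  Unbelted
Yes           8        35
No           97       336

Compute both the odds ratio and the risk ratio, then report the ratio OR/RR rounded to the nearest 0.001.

Reading the table with exposure as columns: a = 8 (Belted, case), b = 97 (Belted, non-case), c = 35 (Unbelted, case), d = 336.
OR = (8·336)/(97·35) = 2688/3395 = 0.79175
Risk in exposed = 8/105 = 0.07619; risk in unexposed = 35/371 = 0.09434; RR = 0.80762
OR/RR = 0.79175 / 0.80762 = 0.98035
The outcome is rare in both groups, so OR ≈ RR (ratio near 1).

0.980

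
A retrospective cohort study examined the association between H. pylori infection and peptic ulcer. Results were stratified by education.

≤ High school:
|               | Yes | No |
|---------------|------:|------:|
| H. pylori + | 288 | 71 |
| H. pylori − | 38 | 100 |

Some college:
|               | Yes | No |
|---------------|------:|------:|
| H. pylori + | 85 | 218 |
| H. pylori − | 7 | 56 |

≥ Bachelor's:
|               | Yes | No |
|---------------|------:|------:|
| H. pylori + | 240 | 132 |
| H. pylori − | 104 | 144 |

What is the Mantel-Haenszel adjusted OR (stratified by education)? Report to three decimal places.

OR_MH = Σ(aᵢdᵢ/nᵢ) / Σ(bᵢcᵢ/nᵢ), where nᵢ is the stratum total.
Stratum 1 (≤ High school): n = 497; a·d/n = 288·100/497 = 57.9477; b·c/n = 71·38/497 = 5.4286
Stratum 2 (Some college): n = 366; a·d/n = 85·56/366 = 13.0055; b·c/n = 218·7/366 = 4.1694
Stratum 3 (≥ Bachelor's): n = 620; a·d/n = 240·144/620 = 55.7419; b·c/n = 132·104/620 = 22.1419
OR_MH = (57.9477 + 13.0055 + 55.7419) / (5.4286 + 4.1694 + 22.1419) = 126.6951 / 31.7399 = 3.99167

3.992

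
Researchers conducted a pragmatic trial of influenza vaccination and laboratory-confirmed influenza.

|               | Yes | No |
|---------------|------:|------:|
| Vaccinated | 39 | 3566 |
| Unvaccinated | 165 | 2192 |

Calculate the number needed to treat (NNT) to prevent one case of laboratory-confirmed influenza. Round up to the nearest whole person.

17

Risk in treated group = 39/3605 = 0.01082; risk in control = 165/2357 = 0.07000.
Absolute risk reduction = 0.07000 − 0.01082 = 0.05919
NNT = 1 / ARR = 1 / 0.05919 = 16.896 → round up → 17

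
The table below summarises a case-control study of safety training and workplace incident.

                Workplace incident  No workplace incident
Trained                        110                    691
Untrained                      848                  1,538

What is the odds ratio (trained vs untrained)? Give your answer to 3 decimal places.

0.289

Cells: a = 110, b = 691, c = 848, d = 1538.
OR = (a·d)/(b·c) = (110 × 1538) / (691 × 848) = 169180 / 585968 = 0.28872
Exposure is associated with lower odds of workplace incident (OR = 0.29 < 1).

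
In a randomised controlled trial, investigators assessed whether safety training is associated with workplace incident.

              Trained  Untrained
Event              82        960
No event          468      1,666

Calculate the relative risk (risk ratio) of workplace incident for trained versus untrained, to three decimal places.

0.408

Reading the table with exposure as columns: a = 82 (Trained, case), b = 468 (Trained, non-case), c = 960 (Untrained, case), d = 1666.
Risk in exposed = 82/550 = 0.14909; risk in unexposed = 960/2626 = 0.36558.
RR = 0.14909 / 0.36558 = 0.40783
The risk is 59% lower among the exposed than among the unexposed.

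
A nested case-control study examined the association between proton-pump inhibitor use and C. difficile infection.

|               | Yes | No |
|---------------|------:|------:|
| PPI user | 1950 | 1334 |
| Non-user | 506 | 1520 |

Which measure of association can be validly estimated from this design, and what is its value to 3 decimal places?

Cells: a = 1950, b = 1334, c = 506, d = 1520.
This is a nested case-control study: participants were sampled on outcome status, so risks in the source population cannot be estimated directly — relative risk is not valid here. The odds ratio is the appropriate measure.
OR = (a·d)/(b·c) = (1950 × 1520) / (1334 × 506) = 2964000 / 675004 = 4.39109

4.391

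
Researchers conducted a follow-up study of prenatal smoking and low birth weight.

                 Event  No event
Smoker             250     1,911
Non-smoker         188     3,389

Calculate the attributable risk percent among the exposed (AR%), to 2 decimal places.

Cells: a = 250, b = 1911, c = 188, d = 3389.
Risk in exposed = 250/2161 = 0.11569; risk in unexposed = 188/3577 = 0.05256.
RR = 0.11569/0.05256 = 2.20113
AR% = (RR − 1)/RR × 100 = (2.20113 − 1)/2.20113 × 100 = 54.5689%

54.57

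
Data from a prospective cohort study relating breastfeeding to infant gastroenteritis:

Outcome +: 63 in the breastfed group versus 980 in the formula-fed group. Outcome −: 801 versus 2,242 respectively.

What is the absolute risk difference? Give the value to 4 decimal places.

-0.2312

From the description: a = 63, b = 801, c = 980, d = 2242.
Risk in exposed = 63/864 = 0.072917; risk in unexposed = 980/3222 = 0.304159.
Risk difference = 0.072917 − 0.304159 = -0.231242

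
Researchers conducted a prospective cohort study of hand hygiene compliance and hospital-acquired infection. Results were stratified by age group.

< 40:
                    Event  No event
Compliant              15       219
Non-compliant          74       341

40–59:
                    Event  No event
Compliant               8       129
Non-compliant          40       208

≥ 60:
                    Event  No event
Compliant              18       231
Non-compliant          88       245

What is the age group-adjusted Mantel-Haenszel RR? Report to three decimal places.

RR_MH = Σ(aᵢ·n₀ᵢ/nᵢ) / Σ(cᵢ·n₁ᵢ/nᵢ), with n₁ᵢ = aᵢ+bᵢ (exposed), n₀ᵢ = cᵢ+dᵢ (unexposed), nᵢ = n₁ᵢ+n₀ᵢ.
Stratum 1 (< 40): n₁ = 234, n₀ = 415, n = 649; a·n₀/n = 15·415/649 = 9.5917; c·n₁/n = 74·234/649 = 26.6810
Stratum 2 (40–59): n₁ = 137, n₀ = 248, n = 385; a·n₀/n = 8·248/385 = 5.1532; c·n₁/n = 40·137/385 = 14.2338
Stratum 3 (≥ 60): n₁ = 249, n₀ = 333, n = 582; a·n₀/n = 18·333/582 = 10.2990; c·n₁/n = 88·249/582 = 37.6495
RR_MH = (9.5917 + 5.1532 + 10.2990) / (26.6810 + 14.2338 + 37.6495) = 25.0439 / 78.5643 = 0.31877

0.319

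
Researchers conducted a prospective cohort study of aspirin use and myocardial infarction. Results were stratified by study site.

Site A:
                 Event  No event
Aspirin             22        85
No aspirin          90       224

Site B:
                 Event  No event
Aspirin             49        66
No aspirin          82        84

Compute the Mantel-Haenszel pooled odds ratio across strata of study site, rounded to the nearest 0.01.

OR_MH = Σ(aᵢdᵢ/nᵢ) / Σ(bᵢcᵢ/nᵢ), where nᵢ is the stratum total.
Stratum 1 (Site A): n = 421; a·d/n = 22·224/421 = 11.7055; b·c/n = 85·90/421 = 18.1710
Stratum 2 (Site B): n = 281; a·d/n = 49·84/281 = 14.6477; b·c/n = 66·82/281 = 19.2598
OR_MH = (11.7055 + 14.6477) / (18.1710 + 19.2598) = 26.3532 / 37.4308 = 0.70405

0.70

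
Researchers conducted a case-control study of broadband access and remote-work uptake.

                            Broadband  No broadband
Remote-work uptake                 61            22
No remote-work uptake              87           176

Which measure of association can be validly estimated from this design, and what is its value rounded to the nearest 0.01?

5.61

Reading the table with exposure as columns: a = 61 (Broadband, case), b = 87 (Broadband, non-case), c = 22 (No broadband, case), d = 176.
This is a case-control study: participants were sampled on outcome status, so risks in the source population cannot be estimated directly — relative risk is not valid here. The odds ratio is the appropriate measure.
OR = (a·d)/(b·c) = (61 × 176) / (87 × 22) = 10736 / 1914 = 5.60920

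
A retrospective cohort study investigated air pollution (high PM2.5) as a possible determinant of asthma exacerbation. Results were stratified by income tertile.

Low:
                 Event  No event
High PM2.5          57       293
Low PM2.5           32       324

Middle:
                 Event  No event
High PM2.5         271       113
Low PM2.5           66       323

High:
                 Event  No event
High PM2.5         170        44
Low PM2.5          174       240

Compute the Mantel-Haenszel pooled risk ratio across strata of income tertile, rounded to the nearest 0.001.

RR_MH = Σ(aᵢ·n₀ᵢ/nᵢ) / Σ(cᵢ·n₁ᵢ/nᵢ), with n₁ᵢ = aᵢ+bᵢ (exposed), n₀ᵢ = cᵢ+dᵢ (unexposed), nᵢ = n₁ᵢ+n₀ᵢ.
Stratum 1 (Low): n₁ = 350, n₀ = 356, n = 706; a·n₀/n = 57·356/706 = 28.7422; c·n₁/n = 32·350/706 = 15.8640
Stratum 2 (Middle): n₁ = 384, n₀ = 389, n = 773; a·n₀/n = 271·389/773 = 136.3765; c·n₁/n = 66·384/773 = 32.7865
Stratum 3 (High): n₁ = 214, n₀ = 414, n = 628; a·n₀/n = 170·414/628 = 112.0701; c·n₁/n = 174·214/628 = 59.2930
RR_MH = (28.7422 + 136.3765 + 112.0701) / (15.8640 + 32.7865 + 59.2930) = 277.1887 / 107.9436 = 2.56790

2.568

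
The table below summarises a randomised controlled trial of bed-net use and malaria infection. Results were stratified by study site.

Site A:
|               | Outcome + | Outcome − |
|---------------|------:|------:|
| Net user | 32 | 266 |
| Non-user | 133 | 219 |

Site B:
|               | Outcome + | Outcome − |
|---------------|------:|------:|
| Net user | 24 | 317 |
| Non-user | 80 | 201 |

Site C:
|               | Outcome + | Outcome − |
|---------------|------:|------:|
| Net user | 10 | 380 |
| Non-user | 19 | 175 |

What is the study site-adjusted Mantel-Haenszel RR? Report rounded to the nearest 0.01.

RR_MH = Σ(aᵢ·n₀ᵢ/nᵢ) / Σ(cᵢ·n₁ᵢ/nᵢ), with n₁ᵢ = aᵢ+bᵢ (exposed), n₀ᵢ = cᵢ+dᵢ (unexposed), nᵢ = n₁ᵢ+n₀ᵢ.
Stratum 1 (Site A): n₁ = 298, n₀ = 352, n = 650; a·n₀/n = 32·352/650 = 17.3292; c·n₁/n = 133·298/650 = 60.9754
Stratum 2 (Site B): n₁ = 341, n₀ = 281, n = 622; a·n₀/n = 24·281/622 = 10.8424; c·n₁/n = 80·341/622 = 43.8585
Stratum 3 (Site C): n₁ = 390, n₀ = 194, n = 584; a·n₀/n = 10·194/584 = 3.3219; c·n₁/n = 19·390/584 = 12.6884
RR_MH = (17.3292 + 10.8424 + 3.3219) / (60.9754 + 43.8585 + 12.6884) = 31.4936 / 117.5223 = 0.26798

0.27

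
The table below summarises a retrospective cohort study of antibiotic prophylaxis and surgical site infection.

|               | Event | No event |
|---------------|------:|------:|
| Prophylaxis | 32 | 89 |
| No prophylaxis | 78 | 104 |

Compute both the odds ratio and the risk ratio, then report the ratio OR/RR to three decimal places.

0.777

Cells: a = 32, b = 89, c = 78, d = 104.
OR = (32·104)/(89·78) = 3328/6942 = 0.47940
Risk in exposed = 32/121 = 0.26446; risk in unexposed = 78/182 = 0.42857; RR = 0.61708
OR/RR = 0.47940 / 0.61708 = 0.77689
The outcome is not rare, so the OR lies further from 1 than the RR.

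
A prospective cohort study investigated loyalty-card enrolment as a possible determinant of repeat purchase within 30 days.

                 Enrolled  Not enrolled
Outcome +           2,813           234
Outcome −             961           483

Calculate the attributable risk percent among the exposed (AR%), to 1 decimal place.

Reading the table with exposure as columns: a = 2813 (Enrolled, case), b = 961 (Enrolled, non-case), c = 234 (Not enrolled, case), d = 483.
Risk in exposed = 2813/3774 = 0.74536; risk in unexposed = 234/717 = 0.32636.
RR = 0.74536/0.32636 = 2.28387
AR% = (RR − 1)/RR × 100 = (2.28387 − 1)/2.28387 × 100 = 56.2146%

56.2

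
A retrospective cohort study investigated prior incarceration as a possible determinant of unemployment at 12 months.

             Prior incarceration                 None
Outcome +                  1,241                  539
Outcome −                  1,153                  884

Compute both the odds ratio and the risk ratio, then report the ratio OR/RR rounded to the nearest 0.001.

1.290

Reading the table with exposure as columns: a = 1241 (Prior incarceration, case), b = 1153 (Prior incarceration, non-case), c = 539 (None, case), d = 884.
OR = (1241·884)/(1153·539) = 1097044/621467 = 1.76525
Risk in exposed = 1241/2394 = 0.51838; risk in unexposed = 539/1423 = 0.37878; RR = 1.36856
OR/RR = 1.76525 / 1.36856 = 1.28986
The outcome is not rare, so the OR lies further from 1 than the RR.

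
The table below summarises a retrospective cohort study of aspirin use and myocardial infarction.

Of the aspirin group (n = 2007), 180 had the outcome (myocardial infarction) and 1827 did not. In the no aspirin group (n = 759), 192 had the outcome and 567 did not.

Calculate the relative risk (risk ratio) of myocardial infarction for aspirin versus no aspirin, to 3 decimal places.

From the description: a = 180, b = 1827, c = 192, d = 567.
Risk in exposed = 180/2007 = 0.08969; risk in unexposed = 192/759 = 0.25296.
RR = 0.08969 / 0.25296 = 0.35454
The risk is 65% lower among the exposed than among the unexposed.

0.355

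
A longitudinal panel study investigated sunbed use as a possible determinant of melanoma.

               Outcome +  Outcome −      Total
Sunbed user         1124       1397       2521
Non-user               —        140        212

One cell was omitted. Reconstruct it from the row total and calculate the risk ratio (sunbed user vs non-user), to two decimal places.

The missing cell is in the unexposed row: 212 − 140 = 72.
So a = 1124, b = 1397, c = 72, d = 140.
RR = [a/(a+b)] / [c/(c+d)] = (1124/2521) / (72/212) = 0.44585/0.33962 = 1.31279

1.31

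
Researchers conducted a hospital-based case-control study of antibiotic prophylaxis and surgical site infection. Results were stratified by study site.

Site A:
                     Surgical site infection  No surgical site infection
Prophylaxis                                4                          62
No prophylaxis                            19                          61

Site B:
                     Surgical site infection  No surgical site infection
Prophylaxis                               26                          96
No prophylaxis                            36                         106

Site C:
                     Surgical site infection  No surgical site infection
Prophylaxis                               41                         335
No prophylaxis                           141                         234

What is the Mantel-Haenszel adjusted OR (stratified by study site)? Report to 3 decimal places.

OR_MH = Σ(aᵢdᵢ/nᵢ) / Σ(bᵢcᵢ/nᵢ), where nᵢ is the stratum total.
Stratum 1 (Site A): n = 146; a·d/n = 4·61/146 = 1.6712; b·c/n = 62·19/146 = 8.0685
Stratum 2 (Site B): n = 264; a·d/n = 26·106/264 = 10.4394; b·c/n = 96·36/264 = 13.0909
Stratum 3 (Site C): n = 751; a·d/n = 41·234/751 = 12.7750; b·c/n = 335·141/751 = 62.8961
OR_MH = (1.6712 + 10.4394 + 12.7750) / (8.0685 + 13.0909 + 62.8961) = 24.8856 / 84.0555 = 0.29606

0.296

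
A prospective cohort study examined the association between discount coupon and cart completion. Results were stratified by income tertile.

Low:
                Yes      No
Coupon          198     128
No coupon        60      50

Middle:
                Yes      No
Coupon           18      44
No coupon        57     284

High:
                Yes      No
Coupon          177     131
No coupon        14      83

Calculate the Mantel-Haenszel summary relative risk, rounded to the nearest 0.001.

1.674

RR_MH = Σ(aᵢ·n₀ᵢ/nᵢ) / Σ(cᵢ·n₁ᵢ/nᵢ), with n₁ᵢ = aᵢ+bᵢ (exposed), n₀ᵢ = cᵢ+dᵢ (unexposed), nᵢ = n₁ᵢ+n₀ᵢ.
Stratum 1 (Low): n₁ = 326, n₀ = 110, n = 436; a·n₀/n = 198·110/436 = 49.9541; c·n₁/n = 60·326/436 = 44.8624
Stratum 2 (Middle): n₁ = 62, n₀ = 341, n = 403; a·n₀/n = 18·341/403 = 15.2308; c·n₁/n = 57·62/403 = 8.7692
Stratum 3 (High): n₁ = 308, n₀ = 97, n = 405; a·n₀/n = 177·97/405 = 42.3926; c·n₁/n = 14·308/405 = 10.6469
RR_MH = (49.9541 + 15.2308 + 42.3926) / (44.8624 + 8.7692 + 10.6469) = 107.5775 / 64.2785 = 1.67361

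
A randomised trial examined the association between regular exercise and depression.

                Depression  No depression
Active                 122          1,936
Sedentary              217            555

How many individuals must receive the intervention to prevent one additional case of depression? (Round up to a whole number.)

Risk in treated group = 122/2058 = 0.05928; risk in control = 217/772 = 0.28109.
Absolute risk reduction = 0.28109 − 0.05928 = 0.22181
NNT = 1 / ARR = 1 / 0.22181 = 4.508 → round up → 5

5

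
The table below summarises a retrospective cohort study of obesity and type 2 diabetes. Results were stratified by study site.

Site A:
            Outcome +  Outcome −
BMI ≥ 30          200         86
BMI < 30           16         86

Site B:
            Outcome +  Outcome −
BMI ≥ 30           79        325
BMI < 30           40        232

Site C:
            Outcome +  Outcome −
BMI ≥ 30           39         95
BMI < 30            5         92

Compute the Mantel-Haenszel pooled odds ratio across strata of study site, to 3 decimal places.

3.502

OR_MH = Σ(aᵢdᵢ/nᵢ) / Σ(bᵢcᵢ/nᵢ), where nᵢ is the stratum total.
Stratum 1 (Site A): n = 388; a·d/n = 200·86/388 = 44.3299; b·c/n = 86·16/388 = 3.5464
Stratum 2 (Site B): n = 676; a·d/n = 79·232/676 = 27.1124; b·c/n = 325·40/676 = 19.2308
Stratum 3 (Site C): n = 231; a·d/n = 39·92/231 = 15.5325; b·c/n = 95·5/231 = 2.0563
OR_MH = (44.3299 + 27.1124 + 15.5325) / (3.5464 + 19.2308 + 2.0563) = 86.9748 / 24.8334 = 3.50233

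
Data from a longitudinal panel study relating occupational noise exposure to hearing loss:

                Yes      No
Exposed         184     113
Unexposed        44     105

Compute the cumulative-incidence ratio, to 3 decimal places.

2.098

Cells: a = 184, b = 113, c = 44, d = 105.
Risk in exposed = 184/297 = 0.61953; risk in unexposed = 44/149 = 0.29530.
RR = 0.61953 / 0.29530 = 2.09795
The risk among the exposed is 2.10 times that among the unexposed.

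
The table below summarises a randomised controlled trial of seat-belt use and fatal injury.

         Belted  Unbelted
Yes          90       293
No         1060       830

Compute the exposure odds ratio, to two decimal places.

Reading the table with exposure as columns: a = 90 (Belted, case), b = 1060 (Belted, non-case), c = 293 (Unbelted, case), d = 830.
OR = (a·d)/(b·c) = (90 × 830) / (1060 × 293) = 74700 / 310580 = 0.24052
Exposure is associated with lower odds of fatal injury (OR = 0.24 < 1).

0.24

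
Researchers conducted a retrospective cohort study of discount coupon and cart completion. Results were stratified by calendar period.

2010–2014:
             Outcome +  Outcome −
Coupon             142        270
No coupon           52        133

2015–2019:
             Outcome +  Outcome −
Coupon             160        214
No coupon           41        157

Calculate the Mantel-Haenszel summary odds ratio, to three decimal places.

1.944

OR_MH = Σ(aᵢdᵢ/nᵢ) / Σ(bᵢcᵢ/nᵢ), where nᵢ is the stratum total.
Stratum 1 (2010–2014): n = 597; a·d/n = 142·133/597 = 31.6348; b·c/n = 270·52/597 = 23.5176
Stratum 2 (2015–2019): n = 572; a·d/n = 160·157/572 = 43.9161; b·c/n = 214·41/572 = 15.3392
OR_MH = (31.6348 + 43.9161) / (23.5176 + 15.3392) = 75.5509 / 38.8567 = 1.94434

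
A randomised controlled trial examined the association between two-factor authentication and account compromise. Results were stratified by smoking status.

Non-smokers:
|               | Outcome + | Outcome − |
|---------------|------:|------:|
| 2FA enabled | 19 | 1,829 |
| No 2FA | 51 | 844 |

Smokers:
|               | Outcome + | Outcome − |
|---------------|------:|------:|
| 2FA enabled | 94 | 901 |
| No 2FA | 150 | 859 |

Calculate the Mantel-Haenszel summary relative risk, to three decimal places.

RR_MH = Σ(aᵢ·n₀ᵢ/nᵢ) / Σ(cᵢ·n₁ᵢ/nᵢ), with n₁ᵢ = aᵢ+bᵢ (exposed), n₀ᵢ = cᵢ+dᵢ (unexposed), nᵢ = n₁ᵢ+n₀ᵢ.
Stratum 1 (Non-smokers): n₁ = 1848, n₀ = 895, n = 2743; a·n₀/n = 19·895/2743 = 6.1994; c·n₁/n = 51·1848/2743 = 34.3595
Stratum 2 (Smokers): n₁ = 995, n₀ = 1009, n = 2004; a·n₀/n = 94·1009/2004 = 47.3283; c·n₁/n = 150·995/2004 = 74.4760
RR_MH = (6.1994 + 47.3283) / (34.3595 + 74.4760) = 53.5278 / 108.8355 = 0.49182

0.492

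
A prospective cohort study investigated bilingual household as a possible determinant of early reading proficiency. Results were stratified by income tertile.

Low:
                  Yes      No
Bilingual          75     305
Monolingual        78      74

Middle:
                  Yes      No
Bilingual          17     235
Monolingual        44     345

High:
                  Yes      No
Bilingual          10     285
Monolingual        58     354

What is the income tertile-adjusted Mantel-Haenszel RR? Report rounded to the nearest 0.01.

0.39

RR_MH = Σ(aᵢ·n₀ᵢ/nᵢ) / Σ(cᵢ·n₁ᵢ/nᵢ), with n₁ᵢ = aᵢ+bᵢ (exposed), n₀ᵢ = cᵢ+dᵢ (unexposed), nᵢ = n₁ᵢ+n₀ᵢ.
Stratum 1 (Low): n₁ = 380, n₀ = 152, n = 532; a·n₀/n = 75·152/532 = 21.4286; c·n₁/n = 78·380/532 = 55.7143
Stratum 2 (Middle): n₁ = 252, n₀ = 389, n = 641; a·n₀/n = 17·389/641 = 10.3167; c·n₁/n = 44·252/641 = 17.2980
Stratum 3 (High): n₁ = 295, n₀ = 412, n = 707; a·n₀/n = 10·412/707 = 5.8274; c·n₁/n = 58·295/707 = 24.2008
RR_MH = (21.4286 + 10.3167 + 5.8274) / (55.7143 + 17.2980 + 24.2008) = 37.5727 / 97.2131 = 0.38650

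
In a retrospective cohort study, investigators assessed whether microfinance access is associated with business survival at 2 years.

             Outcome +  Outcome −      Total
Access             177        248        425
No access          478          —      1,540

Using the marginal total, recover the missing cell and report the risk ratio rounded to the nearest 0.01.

The missing cell is in the unexposed row: 1540 − 478 = 1062.
So a = 177, b = 248, c = 478, d = 1062.
RR = [a/(a+b)] / [c/(c+d)] = (177/425) / (478/1540) = 0.41647/0.31039 = 1.34177

1.34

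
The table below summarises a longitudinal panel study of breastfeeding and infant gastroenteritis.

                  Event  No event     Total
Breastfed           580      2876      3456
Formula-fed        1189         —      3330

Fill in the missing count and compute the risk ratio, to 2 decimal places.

The missing cell is in the unexposed row: 3330 − 1189 = 2141.
So a = 580, b = 2876, c = 1189, d = 2141.
RR = [a/(a+b)] / [c/(c+d)] = (580/3456) / (1189/3330) = 0.16782/0.35706 = 0.47002

0.47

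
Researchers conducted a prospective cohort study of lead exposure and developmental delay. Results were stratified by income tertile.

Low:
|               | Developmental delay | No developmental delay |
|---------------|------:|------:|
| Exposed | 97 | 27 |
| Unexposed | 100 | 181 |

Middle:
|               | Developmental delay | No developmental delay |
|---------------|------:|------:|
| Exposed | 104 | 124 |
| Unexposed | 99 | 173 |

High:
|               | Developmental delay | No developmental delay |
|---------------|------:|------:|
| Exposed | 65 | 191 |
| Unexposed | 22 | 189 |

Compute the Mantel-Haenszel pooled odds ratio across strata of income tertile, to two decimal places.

2.63

OR_MH = Σ(aᵢdᵢ/nᵢ) / Σ(bᵢcᵢ/nᵢ), where nᵢ is the stratum total.
Stratum 1 (Low): n = 405; a·d/n = 97·181/405 = 43.3506; b·c/n = 27·100/405 = 6.6667
Stratum 2 (Middle): n = 500; a·d/n = 104·173/500 = 35.9840; b·c/n = 124·99/500 = 24.5520
Stratum 3 (High): n = 467; a·d/n = 65·189/467 = 26.3062; b·c/n = 191·22/467 = 8.9979
OR_MH = (43.3506 + 35.9840 + 26.3062) / (6.6667 + 24.5520 + 8.9979) = 105.6408 / 40.2165 = 2.62680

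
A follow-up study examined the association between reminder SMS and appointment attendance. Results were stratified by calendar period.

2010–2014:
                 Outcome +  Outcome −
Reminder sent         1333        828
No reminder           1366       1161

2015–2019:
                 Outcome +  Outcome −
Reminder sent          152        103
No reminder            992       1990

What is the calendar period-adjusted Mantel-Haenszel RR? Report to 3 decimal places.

1.213

RR_MH = Σ(aᵢ·n₀ᵢ/nᵢ) / Σ(cᵢ·n₁ᵢ/nᵢ), with n₁ᵢ = aᵢ+bᵢ (exposed), n₀ᵢ = cᵢ+dᵢ (unexposed), nᵢ = n₁ᵢ+n₀ᵢ.
Stratum 1 (2010–2014): n₁ = 2161, n₀ = 2527, n = 4688; a·n₀/n = 1333·2527/4688 = 718.5348; c·n₁/n = 1366·2161/4688 = 629.6770
Stratum 2 (2015–2019): n₁ = 255, n₀ = 2982, n = 3237; a·n₀/n = 152·2982/3237 = 140.0259; c·n₁/n = 992·255/3237 = 78.1464
RR_MH = (718.5348 + 140.0259) / (629.6770 + 78.1464) = 858.5607 / 707.8235 = 1.21296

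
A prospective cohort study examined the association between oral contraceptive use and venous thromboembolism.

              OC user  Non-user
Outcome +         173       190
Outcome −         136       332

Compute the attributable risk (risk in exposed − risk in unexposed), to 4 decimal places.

Reading the table with exposure as columns: a = 173 (OC user, case), b = 136 (OC user, non-case), c = 190 (Non-user, case), d = 332.
Risk in exposed = 173/309 = 0.559871; risk in unexposed = 190/522 = 0.363985.
Risk difference = 0.559871 − 0.363985 = 0.195886

0.1959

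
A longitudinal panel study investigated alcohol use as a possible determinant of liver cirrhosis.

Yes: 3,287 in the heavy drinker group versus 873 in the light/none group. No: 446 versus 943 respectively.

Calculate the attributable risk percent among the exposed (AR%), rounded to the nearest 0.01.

From the description: a = 3287, b = 446, c = 873, d = 943.
Risk in exposed = 3287/3733 = 0.88053; risk in unexposed = 873/1816 = 0.48073.
RR = 0.88053/0.48073 = 1.83165
AR% = (RR − 1)/RR × 100 = (1.83165 − 1)/1.83165 × 100 = 45.4045%

45.40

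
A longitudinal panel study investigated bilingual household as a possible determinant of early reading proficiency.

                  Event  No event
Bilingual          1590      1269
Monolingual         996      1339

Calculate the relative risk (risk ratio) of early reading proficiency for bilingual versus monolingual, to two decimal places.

Cells: a = 1590, b = 1269, c = 996, d = 1339.
Risk in exposed = 1590/2859 = 0.55614; risk in unexposed = 996/2335 = 0.42655.
RR = 0.55614 / 0.42655 = 1.30380
The risk among the exposed is 1.30 times that among the unexposed.

1.30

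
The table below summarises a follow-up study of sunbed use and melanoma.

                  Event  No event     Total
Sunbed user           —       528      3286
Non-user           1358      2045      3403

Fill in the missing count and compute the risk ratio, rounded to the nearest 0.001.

2.103

The missing cell is in the exposed row: 3286 − 528 = 2758.
So a = 2758, b = 528, c = 1358, d = 2045.
RR = [a/(a+b)] / [c/(c+d)] = (2758/3286) / (1358/3403) = 0.83932/0.39906 = 2.10324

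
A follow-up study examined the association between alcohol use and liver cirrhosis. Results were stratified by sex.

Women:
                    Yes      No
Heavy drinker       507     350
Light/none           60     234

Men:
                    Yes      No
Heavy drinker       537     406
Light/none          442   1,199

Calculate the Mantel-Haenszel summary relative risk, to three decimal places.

RR_MH = Σ(aᵢ·n₀ᵢ/nᵢ) / Σ(cᵢ·n₁ᵢ/nᵢ), with n₁ᵢ = aᵢ+bᵢ (exposed), n₀ᵢ = cᵢ+dᵢ (unexposed), nᵢ = n₁ᵢ+n₀ᵢ.
Stratum 1 (Women): n₁ = 857, n₀ = 294, n = 1151; a·n₀/n = 507·294/1151 = 129.5030; c·n₁/n = 60·857/1151 = 44.6742
Stratum 2 (Men): n₁ = 943, n₀ = 1641, n = 2584; a·n₀/n = 537·1641/2584 = 341.0283; c·n₁/n = 442·943/2584 = 161.3026
RR_MH = (129.5030 + 341.0283) / (44.6742 + 161.3026) = 470.5313 / 205.9768 = 2.28439

2.284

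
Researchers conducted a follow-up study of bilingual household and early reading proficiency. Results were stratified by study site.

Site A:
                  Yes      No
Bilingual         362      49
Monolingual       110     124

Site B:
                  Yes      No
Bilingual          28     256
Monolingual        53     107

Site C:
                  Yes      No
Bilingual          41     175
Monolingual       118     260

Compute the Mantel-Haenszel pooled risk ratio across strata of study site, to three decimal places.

1.140

RR_MH = Σ(aᵢ·n₀ᵢ/nᵢ) / Σ(cᵢ·n₁ᵢ/nᵢ), with n₁ᵢ = aᵢ+bᵢ (exposed), n₀ᵢ = cᵢ+dᵢ (unexposed), nᵢ = n₁ᵢ+n₀ᵢ.
Stratum 1 (Site A): n₁ = 411, n₀ = 234, n = 645; a·n₀/n = 362·234/645 = 131.3302; c·n₁/n = 110·411/645 = 70.0930
Stratum 2 (Site B): n₁ = 284, n₀ = 160, n = 444; a·n₀/n = 28·160/444 = 10.0901; c·n₁/n = 53·284/444 = 33.9009
Stratum 3 (Site C): n₁ = 216, n₀ = 378, n = 594; a·n₀/n = 41·378/594 = 26.0909; c·n₁/n = 118·216/594 = 42.9091
RR_MH = (131.3302 + 10.0901 + 26.0909) / (70.0930 + 33.9009 + 42.9091) = 167.5112 / 146.9030 = 1.14028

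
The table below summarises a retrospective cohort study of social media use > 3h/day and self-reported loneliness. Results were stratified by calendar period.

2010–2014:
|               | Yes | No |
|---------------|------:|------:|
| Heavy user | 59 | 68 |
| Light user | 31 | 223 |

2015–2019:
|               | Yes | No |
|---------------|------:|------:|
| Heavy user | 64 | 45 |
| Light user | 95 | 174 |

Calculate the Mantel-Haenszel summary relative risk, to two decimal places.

2.25

RR_MH = Σ(aᵢ·n₀ᵢ/nᵢ) / Σ(cᵢ·n₁ᵢ/nᵢ), with n₁ᵢ = aᵢ+bᵢ (exposed), n₀ᵢ = cᵢ+dᵢ (unexposed), nᵢ = n₁ᵢ+n₀ᵢ.
Stratum 1 (2010–2014): n₁ = 127, n₀ = 254, n = 381; a·n₀/n = 59·254/381 = 39.3333; c·n₁/n = 31·127/381 = 10.3333
Stratum 2 (2015–2019): n₁ = 109, n₀ = 269, n = 378; a·n₀/n = 64·269/378 = 45.5450; c·n₁/n = 95·109/378 = 27.3942
RR_MH = (39.3333 + 45.5450) / (10.3333 + 27.3942) = 84.8783 / 37.7275 = 2.24977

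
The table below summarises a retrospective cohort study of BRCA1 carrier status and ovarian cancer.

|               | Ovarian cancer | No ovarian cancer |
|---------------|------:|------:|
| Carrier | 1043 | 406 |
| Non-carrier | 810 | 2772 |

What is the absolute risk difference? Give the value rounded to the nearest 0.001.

0.494

Cells: a = 1043, b = 406, c = 810, d = 2772.
Risk in exposed = 1043/1449 = 0.719807; risk in unexposed = 810/3582 = 0.226131.
Risk difference = 0.719807 − 0.226131 = 0.493676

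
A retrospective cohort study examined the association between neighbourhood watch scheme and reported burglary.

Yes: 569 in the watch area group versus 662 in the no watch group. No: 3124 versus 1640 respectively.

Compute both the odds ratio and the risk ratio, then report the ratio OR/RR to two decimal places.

From the description: a = 569, b = 3124, c = 662, d = 1640.
OR = (569·1640)/(3124·662) = 933160/2068088 = 0.45122
Risk in exposed = 569/3693 = 0.15408; risk in unexposed = 662/2302 = 0.28758; RR = 0.53577
OR/RR = 0.45122 / 0.53577 = 0.84218
The outcome is not rare, so the OR lies further from 1 than the RR.

0.84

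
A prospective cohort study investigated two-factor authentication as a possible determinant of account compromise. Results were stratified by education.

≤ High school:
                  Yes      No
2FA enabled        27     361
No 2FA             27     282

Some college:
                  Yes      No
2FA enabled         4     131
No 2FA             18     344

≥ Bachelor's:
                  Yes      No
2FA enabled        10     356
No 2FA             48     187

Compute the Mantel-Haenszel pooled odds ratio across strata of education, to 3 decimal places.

0.356

OR_MH = Σ(aᵢdᵢ/nᵢ) / Σ(bᵢcᵢ/nᵢ), where nᵢ is the stratum total.
Stratum 1 (≤ High school): n = 697; a·d/n = 27·282/697 = 10.9240; b·c/n = 361·27/697 = 13.9842
Stratum 2 (Some college): n = 497; a·d/n = 4·344/497 = 2.7686; b·c/n = 131·18/497 = 4.7445
Stratum 3 (≥ Bachelor's): n = 601; a·d/n = 10·187/601 = 3.1115; b·c/n = 356·48/601 = 28.4326
OR_MH = (10.9240 + 2.7686 + 3.1115) / (13.9842 + 4.7445 + 28.4326) = 16.8041 / 47.1613 = 0.35631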